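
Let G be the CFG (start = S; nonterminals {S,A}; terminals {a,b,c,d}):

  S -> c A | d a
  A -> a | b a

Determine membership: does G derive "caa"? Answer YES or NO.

Convert to CNF:
  S -> T2 A | T3 T1
  A -> T0 T1 | a
  T0 -> b
  T1 -> a
  T2 -> c
  T3 -> d

CYK fill:
  T[0,0] 'c' = {T2}  orig:{}
  T[1,1] 'a' = {A,T1}  orig:{A}
  T[2,2] 'a' = {A,T1}  orig:{A}
  T[0,1] 'ca' = {S}
  T[1,2] 'aa' = ∅
  T[0,2] 'caa' = ∅

S ∉ T[0,2] ⇒ NO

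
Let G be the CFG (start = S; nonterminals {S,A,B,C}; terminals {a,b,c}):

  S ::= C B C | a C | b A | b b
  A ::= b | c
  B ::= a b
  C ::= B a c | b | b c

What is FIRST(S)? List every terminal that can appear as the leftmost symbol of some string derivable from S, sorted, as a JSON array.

FIRST iteration:
pass 1:
  A via A→b: +{b}
  A via A→c: +{c}
  B via B→a b: +{a}
  C via C→B a c: +{a}
  C via C→b: +{b}
  S via S→C B C: +{a,b}
  FIRST(S)={a,b}  FIRST(A)={b,c}  FIRST(B)={a}  FIRST(C)={a,b}
pass 2: (no change)
  FIRST(S)={a,b}  FIRST(A)={b,c}  FIRST(B)={a}  FIRST(C)={a,b}

FIRST(S) = ["a", "b"]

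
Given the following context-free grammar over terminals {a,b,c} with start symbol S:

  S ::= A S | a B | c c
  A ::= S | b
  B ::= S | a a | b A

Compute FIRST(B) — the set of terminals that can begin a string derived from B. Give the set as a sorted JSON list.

FIRST sets, iterate to fixpoint:
iter 1:
  A via A→b: +{b}
  B via B→a a: +{a}
  B via B→b A: +{b}
  S via S→A S: +{b}
  S via S→a B: +{a}
  S via S→c c: +{c}
  FIRST(S)={a,b,c}  FIRST(A)={b}  FIRST(B)={a,b}
iter 2:
  A via A→S: +{a,c}
  B via B→S: +{c}
  FIRST(S)={a,b,c}  FIRST(A)={a,b,c}  FIRST(B)={a,b,c}
iter 3: (stable)
  FIRST(S)={a,b,c}  FIRST(A)={a,b,c}  FIRST(B)={a,b,c}

FIRST(B) = ["a", "b", "c"]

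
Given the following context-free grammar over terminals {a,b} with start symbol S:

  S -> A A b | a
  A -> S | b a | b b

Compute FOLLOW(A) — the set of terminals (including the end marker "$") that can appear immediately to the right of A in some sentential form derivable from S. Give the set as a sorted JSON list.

FIRST iteration:
round 1:
  A via A→b a: +{b}
  S via S→A A b: +{b}
  S via S→a: +{a}
  FIRST(S)={a,b}  FIRST(A)={b}
round 2:
  A via A→S: +{a}
  FIRST(S)={a,b}  FIRST(A)={a,b}
round 3: done
  FIRST(S)={a,b}  FIRST(A)={a,b}

FOLLOW iteration:
FOLLOW(S) := {$}
pass 1:
  S→A A b: FOLLOW(A) ⊇ FIRST(A) = {a,b}; new: +{a,b}
  FOLLOW[S]={$}  FOLLOW[A]={a,b}
pass 2:
  A→S: FOLLOW(S) ⊇ FOLLOW(A) ⊇ {a,b}; new: +{a,b}
  FOLLOW[S]={$,a,b}  FOLLOW[A]={a,b}
pass 3: (stable)
  FOLLOW[S]={$,a,b}  FOLLOW[A]={a,b}

FOLLOW(A) = ["a", "b"]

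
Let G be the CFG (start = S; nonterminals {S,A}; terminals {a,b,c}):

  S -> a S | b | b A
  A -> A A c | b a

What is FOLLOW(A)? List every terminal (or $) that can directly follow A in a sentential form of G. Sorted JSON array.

Compute FIRST by fixpoint:
iter 1:
  A via A→b a: +{b}
  S via S→a S: +{a}
  S via S→b: +{b}
  S: {a,b}  A: {b}
iter 2: — fixpoint
  S: {a,b}  A: {b}

FOLLOW sets:
initialize: $ ∈ FOLLOW(S)
[1]
  A→A A c: FOLLOW(A) ⊇ FIRST(A) = {b}; new: +{b}
  A→A A c: FOLLOW(A) ⊇ FIRST(c) = {c}; new: +{c}
  S→b A: FOLLOW(A) ⊇ FOLLOW(S) ⊇ {$}; new: +{$}
  FOLLOW(S)={$}  FOLLOW(A)={$,b,c}
[2] (stable)
  FOLLOW(S)={$}  FOLLOW(A)={$,b,c}

FOLLOW(A) = ["$", "b", "c"]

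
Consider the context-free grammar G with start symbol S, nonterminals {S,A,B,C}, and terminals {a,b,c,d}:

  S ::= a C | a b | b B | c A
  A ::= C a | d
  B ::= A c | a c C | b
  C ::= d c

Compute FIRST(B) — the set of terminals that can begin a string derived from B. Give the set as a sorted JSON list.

Compute FIRST by fixpoint:
[1]
  A via A→d: +{d}
  B via B→A c: +{d}
  B via B→a c C: +{a}
  B via B→b: +{b}
  C via C→d c: +{d}
  S via S→a C: +{a}
  S via S→b B: +{b}
  S via S→c A: +{c}
  FIRST(S)={a,b,c}  FIRST(A)={d}  FIRST(B)={a,b,d}  FIRST(C)={d}
[2] done
  FIRST(S)={a,b,c}  FIRST(A)={d}  FIRST(B)={a,b,d}  FIRST(C)={d}

FIRST(B) = ["a", "b", "d"]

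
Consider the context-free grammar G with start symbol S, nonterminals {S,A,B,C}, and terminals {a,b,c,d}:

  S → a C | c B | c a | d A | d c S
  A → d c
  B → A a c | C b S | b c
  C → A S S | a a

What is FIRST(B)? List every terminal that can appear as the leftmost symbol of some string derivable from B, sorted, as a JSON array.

Compute FIRST by fixpoint:
iter 1:
  A via A→d c: +{d}
  B via B→A a c: +{d}
  B via B→b c: +{b}
  C via C→A S S: +{d}
  C via C→a a: +{a}
  S via S→a C: +{a}
  S via S→c B: +{c}
  S via S→d A: +{d}
  FIRST(S)={a,c,d}  FIRST(A)={d}  FIRST(B)={b,d}  FIRST(C)={a,d}
iter 2:
  B via B→C b S: +{a}
  FIRST(S)={a,c,d}  FIRST(A)={d}  FIRST(B)={a,b,d}  FIRST(C)={a,d}
iter 3: (stable)
  FIRST(S)={a,c,d}  FIRST(A)={d}  FIRST(B)={a,b,d}  FIRST(C)={a,d}

FIRST(B) = ["a", "b", "d"]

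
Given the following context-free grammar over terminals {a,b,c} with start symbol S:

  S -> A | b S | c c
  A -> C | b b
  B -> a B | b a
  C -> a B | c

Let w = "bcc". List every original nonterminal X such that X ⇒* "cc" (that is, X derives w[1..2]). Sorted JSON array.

Convert to CNF:
  S -> T0 B | T1 S | T1 T1 | T2 T2 | c
  A -> T0 B | T1 T1 | c
  B -> T0 B | T1 T0
  C -> T0 B | c
  T0 -> a
  T1 -> b
  T2 -> c

CYK table (by increasing span) (cells [i..j] with 1 ≤ i ≤ j ≤ 2 only):
  T[1,1] 'c' = {A,C,S,T2}  orig:{A,C,S}
  T[2,2] 'c' = {A,C,S,T2}  orig:{A,C,S}
  T[1,2] 'cc' = {S}

Original NTs in T[1,2] deriving "cc": ["S"]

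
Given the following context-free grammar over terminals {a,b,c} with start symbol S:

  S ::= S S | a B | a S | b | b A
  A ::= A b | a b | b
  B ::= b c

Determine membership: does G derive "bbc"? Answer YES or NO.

CNF form of G:
  S -> S S | T0 A | T1 B | T1 S | b
  A -> A T0 | T1 T0 | b
  B -> T0 T2
  T0 -> b
  T1 -> a
  T2 -> c

CYK table (by increasing span):
  [0..0]={A,S,T0}  "b"  orig:{A,S}
  [1..1]={A,S,T0}  "b"  orig:{A,S}
  [2..2]={T2}  "c"  orig:{}
  [0..1]={A,S}  "bb"
  [1..2]={B}  "bc"
  [0..2]=∅  "bbc"

S ∉ T[0,2] ⇒ NO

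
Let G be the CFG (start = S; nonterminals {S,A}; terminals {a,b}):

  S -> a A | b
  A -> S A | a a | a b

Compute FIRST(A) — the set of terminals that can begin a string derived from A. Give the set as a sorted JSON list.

FIRST iteration:
[1]
  A via A→a a: +{a}
  S via S→a A: +{a}
  S via S→b: +{b}
  FIRST[S]={a,b}  FIRST[A]={a}
[2]
  A via A→S A: +{b}
  FIRST[S]={a,b}  FIRST[A]={a,b}
[3] (no change)
  FIRST[S]={a,b}  FIRST[A]={a,b}

FIRST(A) = ["a", "b"]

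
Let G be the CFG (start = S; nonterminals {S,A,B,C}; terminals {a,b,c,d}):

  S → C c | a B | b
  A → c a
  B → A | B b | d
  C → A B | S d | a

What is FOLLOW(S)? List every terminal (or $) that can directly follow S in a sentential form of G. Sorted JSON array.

Compute FIRST by fixpoint:
[1]
  A via A→c a: +{c}
  B via B→A: +{c}
  B via B→d: +{d}
  C via C→A B: +{c}
  C via C→a: +{a}
  S via S→C c: +{a,c}
  S via S→b: +{b}
  S: {a,b,c}  A: {c}  B: {c,d}  C: {a,c}
[2]
  C via C→S d: +{b}
  S: {a,b,c}  A: {c}  B: {c,d}  C: {a,b,c}
[3] done
  S: {a,b,c}  A: {c}  B: {c,d}  C: {a,b,c}

Compute FOLLOW by fixpoint:
seed FOLLOW(S) with $
[1]
  B→B b: FOLLOW(B) ⊇ FIRST(b) = {b}; new: +{b}
  C→A B: FOLLOW(A) ⊇ FIRST(B) = {c,d}; new: +{c,d}
  C→S d: FOLLOW(S) ⊇ FIRST(d) = {d}; new: +{d}
  S→C c: FOLLOW(C) ⊇ FIRST(c) = {c}; new: +{c}
  S→a B: FOLLOW(B) ⊇ FOLLOW(S) ⊇ {$,d}; new: +{$,d}
  FOLLOW(S)={$,d}  FOLLOW(A)={c,d}  FOLLOW(B)={$,b,d}  FOLLOW(C)={c}
[2]
  B→A: FOLLOW(A) ⊇ FOLLOW(B) ⊇ {$,b,d}; new: +{$,b}
  C→A B: FOLLOW(B) ⊇ FOLLOW(C) ⊇ {c}; new: +{c}
  FOLLOW(S)={$,d}  FOLLOW(A)={$,b,c,d}  FOLLOW(B)={$,b,c,d}  FOLLOW(C)={c}
[3] (stable)
  FOLLOW(S)={$,d}  FOLLOW(A)={$,b,c,d}  FOLLOW(B)={$,b,c,d}  FOLLOW(C)={c}

FOLLOW(S) = ["$", "d"]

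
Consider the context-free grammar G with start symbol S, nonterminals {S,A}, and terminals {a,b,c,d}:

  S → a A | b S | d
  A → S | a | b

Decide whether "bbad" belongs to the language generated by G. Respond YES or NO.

CNF form of G:
  S -> T0 A | T1 S | d
  A -> T0 A | T1 S | a | b | d
  T0 -> a
  T1 -> b

Fill CYK table bottom-up:
  cell(0,0) b: {A,T1}  orig:{A}
  cell(1,1) b: {A,T1}  orig:{A}
  cell(2,2) a: {A,T0}  orig:{A}
  cell(3,3) d: {A,S}
  cell(0,1) bb: ∅
  cell(1,2) ba: ∅
  cell(2,3) ad: {A,S}
  cell(0,2) bba: ∅
  cell(1,3) bad: {A,S}
  cell(0,3) bbad: {A,S}

S ∈ T[0,3] ⇒ YES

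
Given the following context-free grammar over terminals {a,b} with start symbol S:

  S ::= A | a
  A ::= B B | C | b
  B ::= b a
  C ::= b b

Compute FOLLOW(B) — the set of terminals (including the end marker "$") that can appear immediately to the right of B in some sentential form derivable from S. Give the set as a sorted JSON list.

Compute FIRST by fixpoint:
pass 1:
  A via A→b: +{b}
  B via B→b a: +{b}
  C via C→b b: +{b}
  S via S→A: +{b}
  S via S→a: +{a}
  FIRST[S]={a,b}  FIRST[A]={b}  FIRST[B]={b}  FIRST[C]={b}
pass 2: (stable)
  FIRST[S]={a,b}  FIRST[A]={b}  FIRST[B]={b}  FIRST[C]={b}

FOLLOW sets:
seed FOLLOW(S) with $
iter 1:
  A→B B: FOLLOW(B) ⊇ FIRST(B) = {b}; new: +{b}
  S→A: FOLLOW(A) ⊇ FOLLOW(S) ⊇ {$}; new: +{$}
  FOLLOW[S]={$}  FOLLOW[A]={$}  FOLLOW[B]={b}  FOLLOW[C]={}
iter 2:
  A→B B: FOLLOW(B) ⊇ FOLLOW(A) ⊇ {$}; new: +{$}
  A→C: FOLLOW(C) ⊇ FOLLOW(A) ⊇ {$}; new: +{$}
  FOLLOW[S]={$}  FOLLOW[A]={$}  FOLLOW[B]={$,b}  FOLLOW[C]={$}
iter 3: done
  FOLLOW[S]={$}  FOLLOW[A]={$}  FOLLOW[B]={$,b}  FOLLOW[C]={$}

FOLLOW(B) = ["$", "b"]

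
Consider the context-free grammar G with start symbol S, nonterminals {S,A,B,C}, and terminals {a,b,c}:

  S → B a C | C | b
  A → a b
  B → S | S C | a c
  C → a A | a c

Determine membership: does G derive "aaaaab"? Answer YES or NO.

Convert to CNF:
  S -> B X4 | T0 A | T0 T2 | b
  A -> T0 T1
  B -> B X3 | S C | T0 A | T0 T2 | b
  C -> T0 A | T0 T2
  T0 -> a
  T1 -> b
  T2 -> c
  X3 -> T0 C
  X4 -> T0 C

CYK table (by increasing span):
  cell(0,0) a: {T0}  orig:{}
  cell(1,1) a: {T0}  orig:{}
  cell(2,2) a: {T0}  orig:{}
  cell(3,3) a: {T0}  orig:{}
  cell(4,4) a: {T0}  orig:{}
  cell(5,5) b: {B,S,T1}  orig:{B,S}
  cell(0,1) aa: ∅
  cell(1,2) aa: ∅
  cell(2,3) aa: ∅
  cell(3,4) aa: ∅
  cell(4,5) ab: {A}
  cell(0,2) aaa: ∅
  cell(1,3) aaa: ∅
  cell(2,4) aaa: ∅
  cell(3,5) aab: {B,C,S}
  cell(0,3) aaaa: ∅
  cell(1,4) aaaa: ∅
  cell(2,5) aaab: {X3,X4}  orig:{}
  cell(0,4) aaaaa: ∅
  cell(1,5) aaaab: ∅
  cell(0,5) aaaaab: ∅

S ∉ T[0,5] ⇒ NO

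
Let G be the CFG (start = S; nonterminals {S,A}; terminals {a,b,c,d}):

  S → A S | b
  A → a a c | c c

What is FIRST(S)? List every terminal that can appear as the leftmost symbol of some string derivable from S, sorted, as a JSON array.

FIRST sets, iterate to fixpoint:
iter 1:
  A via A→a a c: +{a}
  A via A→c c: +{c}
  S via S→A S: +{a,c}
  S via S→b: +{b}
  FIRST[S]={a,b,c}  FIRST[A]={a,c}
iter 2: (no change)
  FIRST[S]={a,b,c}  FIRST[A]={a,c}

FIRST(S) = ["a", "b", "c"]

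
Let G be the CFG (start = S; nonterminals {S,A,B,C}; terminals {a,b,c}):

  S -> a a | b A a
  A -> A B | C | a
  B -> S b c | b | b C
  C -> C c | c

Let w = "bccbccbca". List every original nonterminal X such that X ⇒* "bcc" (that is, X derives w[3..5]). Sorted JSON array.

CNF form of G:
  S -> T1 X4 | T2 T2
  A -> A B | C T0 | a | c
  B -> S X3 | T1 C | b
  C -> C T0 | c
  T0 -> c
  T1 -> b
  T2 -> a
  X3 -> T1 T0
  X4 -> A T2

CYK table (by increasing span), restricted to cells inside w[3..5]:
  [3..3]={B,T1}  "b"  orig:{B}
  [4..4]={A,C,T0}  "c"  orig:{A,C}
  [5..5]={A,C,T0}  "c"  orig:{A,C}
  [3..4]={B,X3}  "bc"  orig:{B}
  [4..5]={A,C}  "cc"
  [3..5]={B}  "bcc"

Original NTs in T[3,5] deriving "bcc": ["B"]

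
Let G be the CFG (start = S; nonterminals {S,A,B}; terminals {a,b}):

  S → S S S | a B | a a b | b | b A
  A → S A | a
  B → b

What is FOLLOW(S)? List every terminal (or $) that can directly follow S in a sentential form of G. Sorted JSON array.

FIRST iteration:
round 1:
  A via A→a: +{a}
  B via B→b: +{b}
  S via S→a B: +{a}
  S via S→b: +{b}
  FIRST(S)={a,b}  FIRST(A)={a}  FIRST(B)={b}
round 2:
  A via A→S A: +{b}
  FIRST(S)={a,b}  FIRST(A)={a,b}  FIRST(B)={b}
round 3: done
  FIRST(S)={a,b}  FIRST(A)={a,b}  FIRST(B)={b}

FOLLOW iteration:
seed FOLLOW(S) with $
round 1:
  A→S A: FOLLOW(S) ⊇ FIRST(A) = {a,b}; new: +{a,b}
  S→a B: FOLLOW(B) ⊇ FOLLOW(S) ⊇ {$,a,b}; new: +{$,a,b}
  S→b A: FOLLOW(A) ⊇ FOLLOW(S) ⊇ {$,a,b}; new: +{$,a,b}
  S: {$,a,b}  A: {$,a,b}  B: {$,a,b}
round 2: (no change)
  S: {$,a,b}  A: {$,a,b}  B: {$,a,b}

FOLLOW(S) = ["$", "a", "b"]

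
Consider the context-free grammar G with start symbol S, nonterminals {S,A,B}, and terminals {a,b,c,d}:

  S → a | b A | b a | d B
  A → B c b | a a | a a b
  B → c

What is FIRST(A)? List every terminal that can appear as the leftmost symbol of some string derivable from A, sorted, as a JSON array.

Compute FIRST by fixpoint:
iter 1:
  A via A→a a: +{a}
  B via B→c: +{c}
  S via S→a: +{a}
  S via S→b A: +{b}
  S via S→d B: +{d}
  FIRST[S]={a,b,d}  FIRST[A]={a}  FIRST[B]={c}
iter 2:
  A via A→B c b: +{c}
  FIRST[S]={a,b,d}  FIRST[A]={a,c}  FIRST[B]={c}
iter 3: — fixpoint
  FIRST[S]={a,b,d}  FIRST[A]={a,c}  FIRST[B]={c}

FIRST(A) = ["a", "c"]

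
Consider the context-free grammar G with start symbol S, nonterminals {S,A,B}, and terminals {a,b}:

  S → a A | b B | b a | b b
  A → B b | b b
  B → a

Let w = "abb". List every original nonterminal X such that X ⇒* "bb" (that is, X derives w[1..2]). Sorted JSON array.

CNF form of G:
  S -> T0 B | T0 T0 | T0 T1 | T1 A
  A -> B T0 | T0 T0
  B -> a
  T0 -> b
  T1 -> a

CYK fill, restricted to cells inside w[1..2]:
  [1..1]={T0}  "b"  orig:{}
  [2..2]={T0}  "b"  orig:{}
  [1..2]={A,S}  "bb"

Original NTs in T[1,2] deriving "bb": ["A", "S"]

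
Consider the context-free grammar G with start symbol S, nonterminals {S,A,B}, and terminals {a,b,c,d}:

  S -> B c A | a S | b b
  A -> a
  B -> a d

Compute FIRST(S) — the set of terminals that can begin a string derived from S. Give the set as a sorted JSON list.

Compute FIRST by fixpoint:
iter 1:
  A via A→a: +{a}
  B via B→a d: +{a}
  S via S→B c A: +{a}
  S via S→b b: +{b}
  S: {a,b}  A: {a}  B: {a}
iter 2: (no change)
  S: {a,b}  A: {a}  B: {a}

FIRST(S) = ["a", "b"]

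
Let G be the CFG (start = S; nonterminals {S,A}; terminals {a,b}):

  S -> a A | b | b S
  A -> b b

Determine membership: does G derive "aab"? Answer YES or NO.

Convert to CNF:
  S -> T0 S | T1 A | b
  A -> T0 T0
  T0 -> b
  T1 -> a

CYK table (by increasing span):
  cell(0,0) a: {T1}  orig:{}
  cell(1,1) a: {T1}  orig:{}
  cell(2,2) b: {S,T0}  orig:{S}
  cell(0,1) aa: ∅
  cell(1,2) ab: ∅
  cell(0,2) aab: ∅

S ∉ T[0,2] ⇒ NO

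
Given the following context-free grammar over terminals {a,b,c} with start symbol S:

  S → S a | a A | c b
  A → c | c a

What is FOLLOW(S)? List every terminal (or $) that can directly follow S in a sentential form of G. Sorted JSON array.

FIRST sets, iterate to fixpoint:
iter 1:
  A via A→c: +{c}
  S via S→a A: +{a}
  S via S→c b: +{c}
  FIRST[S]={a,c}  FIRST[A]={c}
iter 2: (no change)
  FIRST[S]={a,c}  FIRST[A]={c}

FOLLOW sets:
initialize: $ ∈ FOLLOW(S)
iter 1:
  S→S a: FOLLOW(S) ⊇ FIRST(a) = {a}; new: +{a}
  S→a A: FOLLOW(A) ⊇ FOLLOW(S) ⊇ {$,a}; new: +{$,a}
  FOLLOW[S]={$,a}  FOLLOW[A]={$,a}
iter 2: done
  FOLLOW[S]={$,a}  FOLLOW[A]={$,a}

FOLLOW(S) = ["$", "a"]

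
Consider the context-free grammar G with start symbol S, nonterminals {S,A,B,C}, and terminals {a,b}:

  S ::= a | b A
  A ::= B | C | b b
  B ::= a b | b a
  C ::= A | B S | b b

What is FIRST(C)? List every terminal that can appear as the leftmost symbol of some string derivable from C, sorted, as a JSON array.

Compute FIRST by fixpoint:
round 1:
  A via A→b b: +{b}
  B via B→a b: +{a}
  B via B→b a: +{b}
  C via C→A: +{b}
  C via C→B S: +{a}
  S via S→a: +{a}
  S via S→b A: +{b}
  S: {a,b}  A: {b}  B: {a,b}  C: {a,b}
round 2:
  A via A→B: +{a}
  S: {a,b}  A: {a,b}  B: {a,b}  C: {a,b}
round 3: (no change)
  S: {a,b}  A: {a,b}  B: {a,b}  C: {a,b}

FIRST(C) = ["a", "b"]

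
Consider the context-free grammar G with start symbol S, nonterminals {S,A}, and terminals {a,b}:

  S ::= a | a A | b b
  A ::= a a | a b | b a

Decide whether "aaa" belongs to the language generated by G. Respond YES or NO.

Convert to CNF:
  S -> T0 A | T1 T1 | a
  A -> T0 T0 | T0 T1 | T1 T0
  T0 -> a
  T1 -> b

Fill CYK table bottom-up:
  cell(0,0) a: {S,T0}  orig:{S}
  cell(1,1) a: {S,T0}  orig:{S}
  cell(2,2) a: {S,T0}  orig:{S}
  cell(0,1) aa: {A}
  cell(1,2) aa: {A}
  cell(0,2) aaa: {S}

S ∈ T[0,2] ⇒ YES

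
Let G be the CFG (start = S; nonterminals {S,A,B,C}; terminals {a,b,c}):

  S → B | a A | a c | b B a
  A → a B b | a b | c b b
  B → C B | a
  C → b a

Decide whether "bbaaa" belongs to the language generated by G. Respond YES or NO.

CNF form of G:
  S -> C B | T0 A | T0 T2 | T1 X5 | a
  A -> T0 T1 | T0 X3 | T2 X4
  B -> C B | a
  C -> T1 T0
  T0 -> a
  T1 -> b
  T2 -> c
  X3 -> B T1
  X4 -> T1 T1
  X5 -> B T0

CYK fill:
  [0..0]={T1}  "b"  orig:{}
  [1..1]={T1}  "b"  orig:{}
  [2..2]={B,S,T0}  "a"  orig:{B,S}
  [3..3]={B,S,T0}  "a"  orig:{B,S}
  [4..4]={B,S,T0}  "a"  orig:{B,S}
  [0..1]={X4}  "bb"  orig:{}
  [1..2]={C}  "ba"
  [2..3]={X5}  "aa"  orig:{}
  [3..4]={X5}  "aa"  orig:{}
  [0..2]=∅  "bba"
  [1..3]={B,S}  "baa"
  [2..4]=∅  "aaa"
  [0..3]=∅  "bbaa"
  [1..4]={X5}  "baaa"  orig:{}
  [0..4]={S}  "bbaaa"

S ∈ T[0,4] ⇒ YES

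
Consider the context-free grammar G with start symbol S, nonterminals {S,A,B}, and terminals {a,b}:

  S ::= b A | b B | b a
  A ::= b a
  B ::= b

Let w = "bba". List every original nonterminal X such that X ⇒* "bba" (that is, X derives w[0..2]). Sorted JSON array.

CNF form of G:
  S -> T0 A | T0 B | T0 T1
  A -> T0 T1
  B -> b
  T0 -> b
  T1 -> a

Fill CYK table bottom-up — only the sub-triangle for w[0..2]:
  T[0,0] 'b' = {B,T0}  orig:{B}
  T[1,1] 'b' = {B,T0}  orig:{B}
  T[2,2] 'a' = {T1}  orig:{}
  T[0,1] 'bb' = {S}
  T[1,2] 'ba' = {A,S}
  T[0,2] 'bba' = {S}

Original NTs in T[0,2] deriving "bba": ["S"]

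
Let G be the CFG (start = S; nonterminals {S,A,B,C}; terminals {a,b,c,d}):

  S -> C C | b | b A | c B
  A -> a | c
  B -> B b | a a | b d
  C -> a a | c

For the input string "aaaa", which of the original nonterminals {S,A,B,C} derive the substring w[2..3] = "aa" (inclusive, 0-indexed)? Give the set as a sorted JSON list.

CNF form of G:
  S -> C C | T0 A | T3 B | b
  A -> a | c
  B -> B T0 | T0 T2 | T1 T1
  C -> T1 T1 | c
  T0 -> b
  T1 -> a
  T2 -> d
  T3 -> c

CYK table (by increasing span) (cells [i..j] with 2 ≤ i ≤ j ≤ 3 only):
  [2..2]={A,T1}  "a"  orig:{A}
  [3..3]={A,T1}  "a"  orig:{A}
  [2..3]={B,C}  "aa"

Original NTs in T[2,3] deriving "aa": ["B", "C"]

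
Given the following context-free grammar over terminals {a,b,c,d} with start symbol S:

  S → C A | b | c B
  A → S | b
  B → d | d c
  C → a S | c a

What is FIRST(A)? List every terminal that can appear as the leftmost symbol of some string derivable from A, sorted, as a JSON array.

FIRST iteration:
[1]
  A via A→b: +{b}
  B via B→d: +{d}
  C via C→a S: +{a}
  C via C→c a: +{c}
  S via S→C A: +{a,c}
  S via S→b: +{b}
  S: {a,b,c}  A: {b}  B: {d}  C: {a,c}
[2]
  A via A→S: +{a,c}
  S: {a,b,c}  A: {a,b,c}  B: {d}  C: {a,c}
[3] (stable)
  S: {a,b,c}  A: {a,b,c}  B: {d}  C: {a,c}

FIRST(A) = ["a", "b", "c"]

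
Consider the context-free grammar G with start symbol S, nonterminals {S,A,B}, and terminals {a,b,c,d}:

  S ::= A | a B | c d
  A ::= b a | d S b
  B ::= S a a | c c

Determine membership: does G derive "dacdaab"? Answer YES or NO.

Convert to CNF:
  S -> T0 T1 | T1 B | T2 X6 | T3 T2
  A -> T0 T1 | T2 X4
  B -> S X5 | T3 T3
  T0 -> b
  T1 -> a
  T2 -> d
  T3 -> c
  X4 -> S T0
  X5 -> T1 T1
  X6 -> S T0

Fill CYK table bottom-up:
  [0..0]={T2}  "d"  orig:{}
  [1..1]={T1}  "a"  orig:{}
  [2..2]={T3}  "c"  orig:{}
  [3..3]={T2}  "d"  orig:{}
  [4..4]={T1}  "a"  orig:{}
  [5..5]={T1}  "a"  orig:{}
  [6..6]={T0}  "b"  orig:{}
  [0..1]=∅  "da"
  [1..2]=∅  "ac"
  [2..3]={S}  "cd"
  [3..4]=∅  "da"
  [4..5]={X5}  "aa"  orig:{}
  [5..6]=∅  "ab"
  [0..2]=∅  "dac"
  [1..3]=∅  "acd"
  [2..4]=∅  "cda"
  [3..5]=∅  "daa"
  [4..6]=∅  "aab"
  [0..3]=∅  "dacd"
  [1..4]=∅  "acda"
  [2..5]={B}  "cdaa"
  [3..6]=∅  "daab"
  [0..4]=∅  "dacda"
  [1..5]={S}  "acdaa"
  [2..6]=∅  "cdaab"
  [0..5]=∅  "dacdaa"
  [1..6]={X4,X6}  "acdaab"  orig:{}
  [0..6]={A,S}  "dacdaab"

S ∈ T[0,6] ⇒ YES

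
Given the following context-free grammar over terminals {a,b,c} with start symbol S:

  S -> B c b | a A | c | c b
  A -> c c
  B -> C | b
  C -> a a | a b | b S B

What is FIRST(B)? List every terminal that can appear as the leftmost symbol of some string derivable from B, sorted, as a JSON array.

Compute FIRST by fixpoint:
pass 1:
  A via A→c c: +{c}
  B via B→b: +{b}
  C via C→a a: +{a}
  C via C→b S B: +{b}
  S via S→B c b: +{b}
  S via S→a A: +{a}
  S via S→c: +{c}
  FIRST(S)={a,b,c}  FIRST(A)={c}  FIRST(B)={b}  FIRST(C)={a,b}
pass 2:
  B via B→C: +{a}
  FIRST(S)={a,b,c}  FIRST(A)={c}  FIRST(B)={a,b}  FIRST(C)={a,b}
pass 3: done
  FIRST(S)={a,b,c}  FIRST(A)={c}  FIRST(B)={a,b}  FIRST(C)={a,b}

FIRST(B) = ["a", "b"]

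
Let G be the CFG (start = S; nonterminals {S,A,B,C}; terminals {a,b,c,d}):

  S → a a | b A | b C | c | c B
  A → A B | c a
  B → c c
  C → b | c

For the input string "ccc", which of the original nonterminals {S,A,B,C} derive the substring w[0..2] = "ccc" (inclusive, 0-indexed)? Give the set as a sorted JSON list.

Convert to CNF:
  S -> T0 B | T1 T1 | T2 A | T2 C | c
  A -> A B | T0 T1
  B -> T0 T0
  C -> b | c
  T0 -> c
  T1 -> a
  T2 -> b

CYK fill (cells [i..j] with 0 ≤ i ≤ j ≤ 2 only):
  T[0,0] 'c' = {C,S,T0}  orig:{C,S}
  T[1,1] 'c' = {C,S,T0}  orig:{C,S}
  T[2,2] 'c' = {C,S,T0}  orig:{C,S}
  T[0,1] 'cc' = {B}
  T[1,2] 'cc' = {B}
  T[0,2] 'ccc' = {S}

Original NTs in T[0,2] deriving "ccc": ["S"]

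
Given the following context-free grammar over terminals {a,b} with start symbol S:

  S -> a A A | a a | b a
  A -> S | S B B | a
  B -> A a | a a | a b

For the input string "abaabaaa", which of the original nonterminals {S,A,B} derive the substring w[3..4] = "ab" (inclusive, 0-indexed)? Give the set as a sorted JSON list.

CNF form of G:
  S -> T0 T0 | T0 X4 | T1 T0
  A -> S X2 | T0 T0 | T0 X3 | T1 T0 | a
  B -> A T0 | T0 T0 | T0 T1
  T0 -> a
  T1 -> b
  X2 -> B B
  X3 -> A A
  X4 -> A A

CYK fill, restricted to cells inside w[3..4]:
  T[3,3] 'a' = {A,T0}  orig:{A}
  T[4,4] 'b' = {T1}  orig:{}
  T[3,4] 'ab' = {B}

Original NTs in T[3,4] deriving "ab": ["B"]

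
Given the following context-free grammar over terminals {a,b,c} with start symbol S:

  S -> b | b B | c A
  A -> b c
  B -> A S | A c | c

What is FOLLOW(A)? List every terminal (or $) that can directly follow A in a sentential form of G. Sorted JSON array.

FIRST sets, iterate to fixpoint:
pass 1:
  A via A→b c: +{b}
  B via B→A S: +{b}
  B via B→c: +{c}
  S via S→b: +{b}
  S via S→c A: +{c}
  FIRST(S)={b,c}  FIRST(A)={b}  FIRST(B)={b,c}
pass 2: (stable)
  FIRST(S)={b,c}  FIRST(A)={b}  FIRST(B)={b,c}

FOLLOW sets:
seed FOLLOW(S) with $
[1]
  B→A S: FOLLOW(A) ⊇ FIRST(S) = {b,c}; new: +{b,c}
  S→b B: FOLLOW(B) ⊇ FOLLOW(S) ⊇ {$}; new: +{$}
  S→c A: FOLLOW(A) ⊇ FOLLOW(S) ⊇ {$}; new: +{$}
  S: {$}  A: {$,b,c}  B: {$}
[2] (stable)
  S: {$}  A: {$,b,c}  B: {$}

FOLLOW(A) = ["$", "b", "c"]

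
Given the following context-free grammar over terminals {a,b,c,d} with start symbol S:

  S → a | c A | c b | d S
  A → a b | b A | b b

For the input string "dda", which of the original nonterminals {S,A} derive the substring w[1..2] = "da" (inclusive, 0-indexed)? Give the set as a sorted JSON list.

Convert to CNF:
  S -> T2 A | T2 T1 | T3 S | a
  A -> T0 T1 | T1 A | T1 T1
  T0 -> a
  T1 -> b
  T2 -> c
  T3 -> d

CYK table (by increasing span), restricted to cells inside w[1..2]:
  [1..1]={T3}  "d"  orig:{}
  [2..2]={S,T0}  "a"  orig:{S}
  [1..2]={S}  "da"

Original NTs in T[1,2] deriving "da": ["S"]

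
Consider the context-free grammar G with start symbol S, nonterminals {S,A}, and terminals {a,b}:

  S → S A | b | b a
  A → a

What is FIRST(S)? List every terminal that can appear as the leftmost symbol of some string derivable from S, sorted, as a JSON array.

Compute FIRST by fixpoint:
round 1:
  A via A→a: +{a}
  S via S→b: +{b}
  S: {b}  A: {a}
round 2: done
  S: {b}  A: {a}

FIRST(S) = ["b"]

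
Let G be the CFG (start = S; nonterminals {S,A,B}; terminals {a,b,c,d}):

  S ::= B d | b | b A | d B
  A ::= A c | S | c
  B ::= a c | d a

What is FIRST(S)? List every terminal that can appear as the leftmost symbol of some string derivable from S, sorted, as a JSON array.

FIRST iteration:
round 1:
  A via A→c: +{c}
  B via B→a c: +{a}
  B via B→d a: +{d}
  S via S→B d: +{a,d}
  S via S→b: +{b}
  FIRST[S]={a,b,d}  FIRST[A]={c}  FIRST[B]={a,d}
round 2:
  A via A→S: +{a,b,d}
  FIRST[S]={a,b,d}  FIRST[A]={a,b,c,d}  FIRST[B]={a,d}
round 3: (no change)
  FIRST[S]={a,b,d}  FIRST[A]={a,b,c,d}  FIRST[B]={a,d}

FIRST(S) = ["a", "b", "d"]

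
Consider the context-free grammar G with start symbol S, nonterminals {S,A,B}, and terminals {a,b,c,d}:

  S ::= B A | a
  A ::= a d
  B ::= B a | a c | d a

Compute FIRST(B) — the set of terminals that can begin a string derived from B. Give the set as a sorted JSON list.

Compute FIRST by fixpoint:
iter 1:
  A via A→a d: +{a}
  B via B→a c: +{a}
  B via B→d a: +{d}
  S via S→B A: +{a,d}
  FIRST[S]={a,d}  FIRST[A]={a}  FIRST[B]={a,d}
iter 2: done
  FIRST[S]={a,d}  FIRST[A]={a}  FIRST[B]={a,d}

FIRST(B) = ["a", "d"]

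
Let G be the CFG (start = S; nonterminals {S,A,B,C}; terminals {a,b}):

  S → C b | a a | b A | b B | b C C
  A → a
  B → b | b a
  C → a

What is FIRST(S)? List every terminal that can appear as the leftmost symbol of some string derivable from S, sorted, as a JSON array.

Compute FIRST by fixpoint:
pass 1:
  A via A→a: +{a}
  B via B→b: +{b}
  C via C→a: +{a}
  S via S→C b: +{a}
  S via S→b A: +{b}
  FIRST(S)={a,b}  FIRST(A)={a}  FIRST(B)={b}  FIRST(C)={a}
pass 2: — fixpoint
  FIRST(S)={a,b}  FIRST(A)={a}  FIRST(B)={b}  FIRST(C)={a}

FIRST(S) = ["a", "b"]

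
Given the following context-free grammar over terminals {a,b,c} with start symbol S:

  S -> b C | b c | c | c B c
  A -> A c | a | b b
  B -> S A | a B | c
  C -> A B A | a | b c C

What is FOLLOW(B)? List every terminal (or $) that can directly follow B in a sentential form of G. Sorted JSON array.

FIRST iteration:
[1]
  A via A→a: +{a}
  A via A→b b: +{b}
  B via B→a B: +{a}
  B via B→c: +{c}
  C via C→A B A: +{a,b}
  S via S→b C: +{b}
  S via S→c: +{c}
  FIRST[S]={b,c}  FIRST[A]={a,b}  FIRST[B]={a,c}  FIRST[C]={a,b}
[2]
  B via B→S A: +{b}
  FIRST[S]={b,c}  FIRST[A]={a,b}  FIRST[B]={a,b,c}  FIRST[C]={a,b}
[3] done
  FIRST[S]={b,c}  FIRST[A]={a,b}  FIRST[B]={a,b,c}  FIRST[C]={a,b}

FOLLOW sets:
FOLLOW(S) := {$}
[1]
  A→A c: FOLLOW(A) ⊇ FIRST(c) = {c}; new: +{c}
  B→S A: FOLLOW(S) ⊇ FIRST(A) = {a,b}; new: +{a,b}
  C→A B A: FOLLOW(A) ⊇ FIRST(B) = {a,b,c}; new: +{a,b}
  C→A B A: FOLLOW(B) ⊇ FIRST(A) = {a,b}; new: +{a,b}
  S→b C: FOLLOW(C) ⊇ FOLLOW(S) ⊇ {$,a,b}; new: +{$,a,b}
  S→c B c: FOLLOW(B) ⊇ FIRST(c) = {c}; new: +{c}
  FOLLOW[S]={$,a,b}  FOLLOW[A]={a,b,c}  FOLLOW[B]={a,b,c}  FOLLOW[C]={$,a,b}
[2]
  C→A B A: FOLLOW(A) ⊇ FOLLOW(C) ⊇ {$,a,b}; new: +{$}
  FOLLOW[S]={$,a,b}  FOLLOW[A]={$,a,b,c}  FOLLOW[B]={a,b,c}  FOLLOW[C]={$,a,b}
[3] (no change)
  FOLLOW[S]={$,a,b}  FOLLOW[A]={$,a,b,c}  FOLLOW[B]={a,b,c}  FOLLOW[C]={$,a,b}

FOLLOW(B) = ["a", "b", "c"]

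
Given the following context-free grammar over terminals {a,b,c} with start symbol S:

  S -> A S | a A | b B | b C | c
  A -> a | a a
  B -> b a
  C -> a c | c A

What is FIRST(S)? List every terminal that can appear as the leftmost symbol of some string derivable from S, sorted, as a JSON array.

FIRST sets, iterate to fixpoint:
[1]
  A via A→a: +{a}
  B via B→b a: +{b}
  C via C→a c: +{a}
  C via C→c A: +{c}
  S via S→A S: +{a}
  S via S→b B: +{b}
  S via S→c: +{c}
  S: {a,b,c}  A: {a}  B: {b}  C: {a,c}
[2] — fixpoint
  S: {a,b,c}  A: {a}  B: {b}  C: {a,c}

FIRST(S) = ["a", "b", "c"]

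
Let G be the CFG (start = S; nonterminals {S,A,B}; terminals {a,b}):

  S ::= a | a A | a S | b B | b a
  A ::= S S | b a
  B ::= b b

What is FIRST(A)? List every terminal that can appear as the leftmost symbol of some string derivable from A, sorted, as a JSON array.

FIRST sets, iterate to fixpoint:
[1]
  A via A→b a: +{b}
  B via B→b b: +{b}
  S via S→a: +{a}
  S via S→b B: +{b}
  FIRST(S)={a,b}  FIRST(A)={b}  FIRST(B)={b}
[2]
  A via A→S S: +{a}
  FIRST(S)={a,b}  FIRST(A)={a,b}  FIRST(B)={b}
[3] (no change)
  FIRST(S)={a,b}  FIRST(A)={a,b}  FIRST(B)={b}

FIRST(A) = ["a", "b"]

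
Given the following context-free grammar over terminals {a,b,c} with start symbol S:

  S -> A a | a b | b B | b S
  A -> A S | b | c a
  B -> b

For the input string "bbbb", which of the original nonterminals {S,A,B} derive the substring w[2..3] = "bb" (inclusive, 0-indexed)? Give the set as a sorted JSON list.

CNF form of G:
  S -> A T1 | T1 T2 | T2 B | T2 S
  A -> A S | T0 T1 | b
  B -> b
  T0 -> c
  T1 -> a
  T2 -> b

CYK table (by increasing span), restricted to cells inside w[2..3]:
  cell(2,2) b: {A,B,T2}  orig:{A,B}
  cell(3,3) b: {A,B,T2}  orig:{A,B}
  cell(2,3) bb: {S}

Original NTs in T[2,3] deriving "bb": ["S"]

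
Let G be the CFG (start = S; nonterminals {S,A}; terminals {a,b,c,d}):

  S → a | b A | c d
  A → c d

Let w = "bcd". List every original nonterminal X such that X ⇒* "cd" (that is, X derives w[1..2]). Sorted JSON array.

CNF form of G:
  S -> T0 T1 | T2 A | a
  A -> T0 T1
  T0 -> c
  T1 -> d
  T2 -> b

CYK table (by increasing span) — only the sub-triangle for w[1..2]:
  [1..1]={T0}  "c"  orig:{}
  [2..2]={T1}  "d"  orig:{}
  [1..2]={A,S}  "cd"

Original NTs in T[1,2] deriving "cd": ["A", "S"]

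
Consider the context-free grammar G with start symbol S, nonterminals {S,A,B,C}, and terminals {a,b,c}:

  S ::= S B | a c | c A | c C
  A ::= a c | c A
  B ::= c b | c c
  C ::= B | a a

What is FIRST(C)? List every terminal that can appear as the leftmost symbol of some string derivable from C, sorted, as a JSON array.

FIRST iteration:
round 1:
  A via A→a c: +{a}
  A via A→c A: +{c}
  B via B→c b: +{c}
  C via C→B: +{c}
  C via C→a a: +{a}
  S via S→a c: +{a}
  S via S→c A: +{c}
  FIRST[S]={a,c}  FIRST[A]={a,c}  FIRST[B]={c}  FIRST[C]={a,c}
round 2: done
  FIRST[S]={a,c}  FIRST[A]={a,c}  FIRST[B]={c}  FIRST[C]={a,c}

FIRST(C) = ["a", "c"]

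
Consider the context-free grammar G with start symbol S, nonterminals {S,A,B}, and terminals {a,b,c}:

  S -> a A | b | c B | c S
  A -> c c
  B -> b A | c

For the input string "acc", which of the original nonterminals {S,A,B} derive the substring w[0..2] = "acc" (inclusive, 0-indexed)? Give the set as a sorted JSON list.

CNF form of G:
  S -> T0 B | T0 S | T2 A | b
  A -> T0 T0
  B -> T1 A | c
  T0 -> c
  T1 -> b
  T2 -> a

CYK fill — only the sub-triangle for w[0..2]:
  [0..0]={T2}  "a"  orig:{}
  [1..1]={B,T0}  "c"  orig:{B}
  [2..2]={B,T0}  "c"  orig:{B}
  [0..1]=∅  "ac"
  [1..2]={A,S}  "cc"
  [0..2]={S}  "acc"

Original NTs in T[0,2] deriving "acc": ["S"]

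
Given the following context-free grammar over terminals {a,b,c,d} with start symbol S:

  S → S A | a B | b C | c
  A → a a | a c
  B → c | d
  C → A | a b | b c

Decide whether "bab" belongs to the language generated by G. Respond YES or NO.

CNF form of G:
  S -> S A | T0 B | T2 C | c
  A -> T0 T0 | T0 T1
  B -> c | d
  C -> T0 T0 | T0 T1 | T0 T2 | T2 T1
  T0 -> a
  T1 -> c
  T2 -> b

CYK table (by increasing span):
  cell(0,0) b: {T2}  orig:{}
  cell(1,1) a: {T0}  orig:{}
  cell(2,2) b: {T2}  orig:{}
  cell(0,1) ba: ∅
  cell(1,2) ab: {C}
  cell(0,2) bab: {S}

S ∈ T[0,2] ⇒ YES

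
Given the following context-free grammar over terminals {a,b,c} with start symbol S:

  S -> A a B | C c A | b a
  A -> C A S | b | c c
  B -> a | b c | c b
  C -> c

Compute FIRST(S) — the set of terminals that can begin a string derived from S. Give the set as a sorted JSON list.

Compute FIRST by fixpoint:
pass 1:
  A via A→b: +{b}
  A via A→c c: +{c}
  B via B→a: +{a}
  B via B→b c: +{b}
  B via B→c b: +{c}
  C via C→c: +{c}
  S via S→A a B: +{b,c}
  FIRST(S)={b,c}  FIRST(A)={b,c}  FIRST(B)={a,b,c}  FIRST(C)={c}
pass 2: (no change)
  FIRST(S)={b,c}  FIRST(A)={b,c}  FIRST(B)={a,b,c}  FIRST(C)={c}

FIRST(S) = ["b", "c"]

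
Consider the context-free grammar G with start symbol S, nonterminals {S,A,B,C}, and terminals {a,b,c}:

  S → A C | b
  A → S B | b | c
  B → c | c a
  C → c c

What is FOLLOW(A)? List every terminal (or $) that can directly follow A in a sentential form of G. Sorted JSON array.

FIRST iteration:
pass 1:
  A via A→b: +{b}
  A via A→c: +{c}
  B via B→c: +{c}
  C via C→c c: +{c}
  S via S→A C: +{b,c}
  FIRST[S]={b,c}  FIRST[A]={b,c}  FIRST[B]={c}  FIRST[C]={c}
pass 2: (stable)
  FIRST[S]={b,c}  FIRST[A]={b,c}  FIRST[B]={c}  FIRST[C]={c}

FOLLOW iteration:
initialize: $ ∈ FOLLOW(S)
round 1:
  A→S B: FOLLOW(S) ⊇ FIRST(B) = {c}; new: +{c}
  S→A C: FOLLOW(A) ⊇ FIRST(C) = {c}; new: +{c}
  S→A C: FOLLOW(C) ⊇ FOLLOW(S) ⊇ {$,c}; new: +{$,c}
  FOLLOW(S)={$,c}  FOLLOW(A)={c}  FOLLOW(B)={}  FOLLOW(C)={$,c}
round 2:
  A→S B: FOLLOW(B) ⊇ FOLLOW(A) ⊇ {c}; new: +{c}
  FOLLOW(S)={$,c}  FOLLOW(A)={c}  FOLLOW(B)={c}  FOLLOW(C)={$,c}
round 3: done
  FOLLOW(S)={$,c}  FOLLOW(A)={c}  FOLLOW(B)={c}  FOLLOW(C)={$,c}

FOLLOW(A) = ["c"]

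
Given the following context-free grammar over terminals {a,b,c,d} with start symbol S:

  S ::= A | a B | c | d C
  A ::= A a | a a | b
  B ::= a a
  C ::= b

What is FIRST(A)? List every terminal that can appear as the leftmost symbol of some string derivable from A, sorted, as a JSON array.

Compute FIRST by fixpoint:
[1]
  A via A→a a: +{a}
  A via A→b: +{b}
  B via B→a a: +{a}
  C via C→b: +{b}
  S via S→A: +{a,b}
  S via S→c: +{c}
  S via S→d C: +{d}
  FIRST(S)={a,b,c,d}  FIRST(A)={a,b}  FIRST(B)={a}  FIRST(C)={b}
[2] (no change)
  FIRST(S)={a,b,c,d}  FIRST(A)={a,b}  FIRST(B)={a}  FIRST(C)={b}

FIRST(A) = ["a", "b"]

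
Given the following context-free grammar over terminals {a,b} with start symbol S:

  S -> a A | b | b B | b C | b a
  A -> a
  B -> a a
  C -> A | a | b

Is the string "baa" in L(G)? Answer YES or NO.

CNF form of G:
  S -> T0 A | T1 B | T1 C | T1 T0 | b
  A -> a
  B -> T0 T0
  C -> a | b
  T0 -> a
  T1 -> b

CYK table (by increasing span):
  cell(0,0) b: {C,S,T1}  orig:{C,S}
  cell(1,1) a: {A,C,T0}  orig:{A,C}
  cell(2,2) a: {A,C,T0}  orig:{A,C}
  cell(0,1) ba: {S}
  cell(1,2) aa: {B,S}
  cell(0,2) baa: {S}

S ∈ T[0,2] ⇒ YES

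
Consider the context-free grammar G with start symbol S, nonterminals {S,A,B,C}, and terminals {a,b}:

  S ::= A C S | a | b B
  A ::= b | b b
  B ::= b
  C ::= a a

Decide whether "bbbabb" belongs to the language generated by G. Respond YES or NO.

Convert to CNF:
  S -> A X2 | T0 B | a
  A -> T0 T0 | b
  B -> b
  C -> T1 T1
  T0 -> b
  T1 -> a
  X2 -> C S

CYK table (by increasing span):
  [0..0]={A,B,T0}  "b"  orig:{A,B}
  [1..1]={A,B,T0}  "b"  orig:{A,B}
  [2..2]={A,B,T0}  "b"  orig:{A,B}
  [3..3]={S,T1}  "a"  orig:{S}
  [4..4]={A,B,T0}  "b"  orig:{A,B}
  [5..5]={A,B,T0}  "b"  orig:{A,B}
  [0..1]={A,S}  "bb"
  [1..2]={A,S}  "bb"
  [2..3]=∅  "ba"
  [3..4]=∅  "ab"
  [4..5]={A,S}  "bb"
  [0..2]=∅  "bbb"
  [1..3]=∅  "bba"
  [2..4]=∅  "bab"
  [3..5]=∅  "abb"
  [0..3]=∅  "bbba"
  [1..4]=∅  "bbab"
  [2..5]=∅  "babb"
  [0..4]=∅  "bbbab"
  [1..5]=∅  "bbabb"
  [0..5]=∅  "bbbabb"

S ∉ T[0,5] ⇒ NO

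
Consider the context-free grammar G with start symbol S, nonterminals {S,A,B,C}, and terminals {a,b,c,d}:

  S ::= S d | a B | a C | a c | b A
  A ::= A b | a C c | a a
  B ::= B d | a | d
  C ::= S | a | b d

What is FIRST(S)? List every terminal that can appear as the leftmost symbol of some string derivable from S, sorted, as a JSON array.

FIRST sets, iterate to fixpoint:
pass 1:
  A via A→a C c: +{a}
  B via B→a: +{a}
  B via B→d: +{d}
  C via C→a: +{a}
  C via C→b d: +{b}
  S via S→a B: +{a}
  S via S→b A: +{b}
  FIRST[S]={a,b}  FIRST[A]={a}  FIRST[B]={a,d}  FIRST[C]={a,b}
pass 2: (no change)
  FIRST[S]={a,b}  FIRST[A]={a}  FIRST[B]={a,d}  FIRST[C]={a,b}

FIRST(S) = ["a", "b"]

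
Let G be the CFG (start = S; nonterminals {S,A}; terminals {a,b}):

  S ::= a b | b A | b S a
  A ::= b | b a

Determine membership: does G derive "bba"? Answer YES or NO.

Convert to CNF:
  S -> T0 A | T0 X2 | T1 T0
  A -> T0 T1 | b
  T0 -> b
  T1 -> a
  X2 -> S T1

Fill CYK table bottom-up:
  T[0,0] 'b' = {A,T0}  orig:{A}
  T[1,1] 'b' = {A,T0}  orig:{A}
  T[2,2] 'a' = {T1}  orig:{}
  T[0,1] 'bb' = {S}
  T[1,2] 'ba' = {A}
  T[0,2] 'bba' = {S,X2}  orig:{S}

S ∈ T[0,2] ⇒ YES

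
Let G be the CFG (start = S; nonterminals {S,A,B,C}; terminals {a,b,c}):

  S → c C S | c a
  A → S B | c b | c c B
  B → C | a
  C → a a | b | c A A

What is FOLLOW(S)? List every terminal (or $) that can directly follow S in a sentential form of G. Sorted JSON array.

FIRST sets, iterate to fixpoint:
[1]
  A via A→c b: +{c}
  B via B→a: +{a}
  C via C→a a: +{a}
  C via C→b: +{b}
  C via C→c A A: +{c}
  S via S→c C S: +{c}
  S: {c}  A: {c}  B: {a}  C: {a,b,c}
[2]
  B via B→C: +{b,c}
  S: {c}  A: {c}  B: {a,b,c}  C: {a,b,c}
[3] — fixpoint
  S: {c}  A: {c}  B: {a,b,c}  C: {a,b,c}

FOLLOW iteration:
seed FOLLOW(S) with $
round 1:
  A→S B: FOLLOW(S) ⊇ FIRST(B) = {a,b,c}; new: +{a,b,c}
  C→c A A: FOLLOW(A) ⊇ FIRST(A) = {c}; new: +{c}
  S→c C S: FOLLOW(C) ⊇ FIRST(S) = {c}; new: +{c}
  FOLLOW(S)={$,a,b,c}  FOLLOW(A)={c}  FOLLOW(B)={}  FOLLOW(C)={c}
round 2:
  A→S B: FOLLOW(B) ⊇ FOLLOW(A) ⊇ {c}; new: +{c}
  FOLLOW(S)={$,a,b,c}  FOLLOW(A)={c}  FOLLOW(B)={c}  FOLLOW(C)={c}
round 3: done
  FOLLOW(S)={$,a,b,c}  FOLLOW(A)={c}  FOLLOW(B)={c}  FOLLOW(C)={c}

FOLLOW(S) = ["$", "a", "b", "c"]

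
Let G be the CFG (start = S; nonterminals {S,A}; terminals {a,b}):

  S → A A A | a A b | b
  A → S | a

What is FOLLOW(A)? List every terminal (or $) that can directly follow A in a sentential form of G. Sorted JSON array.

FIRST iteration:
pass 1:
  A via A→a: +{a}
  S via S→A A A: +{a}
  S via S→b: +{b}
  FIRST(S)={a,b}  FIRST(A)={a}
pass 2:
  A via A→S: +{b}
  FIRST(S)={a,b}  FIRST(A)={a,b}
pass 3: done
  FIRST(S)={a,b}  FIRST(A)={a,b}

FOLLOW sets:
initialize: $ ∈ FOLLOW(S)
iter 1:
  S→A A A: FOLLOW(A) ⊇ FIRST(A) = {a,b}; new: +{a,b}
  S→A A A: FOLLOW(A) ⊇ FOLLOW(S) ⊇ {$}; new: +{$}
  S: {$}  A: {$,a,b}
iter 2:
  A→S: FOLLOW(S) ⊇ FOLLOW(A) ⊇ {$,a,b}; new: +{a,b}
  S: {$,a,b}  A: {$,a,b}
iter 3: — fixpoint
  S: {$,a,b}  A: {$,a,b}

FOLLOW(A) = ["$", "a", "b"]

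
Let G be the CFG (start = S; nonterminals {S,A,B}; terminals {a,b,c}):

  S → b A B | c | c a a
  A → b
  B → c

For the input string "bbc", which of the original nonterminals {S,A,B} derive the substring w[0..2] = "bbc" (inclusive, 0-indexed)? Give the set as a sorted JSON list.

CNF form of G:
  S -> T0 X3 | T1 X4 | c
  A -> b
  B -> c
  T0 -> b
  T1 -> c
  T2 -> a
  X3 -> A B
  X4 -> T2 T2

CYK table (by increasing span) (cells [i..j] with 0 ≤ i ≤ j ≤ 2 only):
  [0..0]={A,T0}  "b"  orig:{A}
  [1..1]={A,T0}  "b"  orig:{A}
  [2..2]={B,S,T1}  "c"  orig:{B,S}
  [0..1]=∅  "bb"
  [1..2]={X3}  "bc"  orig:{}
  [0..2]={S}  "bbc"

Original NTs in T[0,2] deriving "bbc": ["S"]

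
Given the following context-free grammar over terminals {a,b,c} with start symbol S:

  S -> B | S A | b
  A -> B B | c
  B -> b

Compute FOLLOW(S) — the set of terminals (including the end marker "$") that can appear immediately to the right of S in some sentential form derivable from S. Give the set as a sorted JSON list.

Compute FIRST by fixpoint:
round 1:
  A via A→c: +{c}
  B via B→b: +{b}
  S via S→B: +{b}
  FIRST(S)={b}  FIRST(A)={c}  FIRST(B)={b}
round 2:
  A via A→B B: +{b}
  FIRST(S)={b}  FIRST(A)={b,c}  FIRST(B)={b}
round 3: — fixpoint
  FIRST(S)={b}  FIRST(A)={b,c}  FIRST(B)={b}

Compute FOLLOW by fixpoint:
initialize: $ ∈ FOLLOW(S)
[1]
  A→B B: FOLLOW(B) ⊇ FIRST(B) = {b}; new: +{b}
  S→B: FOLLOW(B) ⊇ FOLLOW(S) ⊇ {$}; new: +{$}
  S→S A: FOLLOW(S) ⊇ FIRST(A) = {b,c}; new: +{b,c}
  S→S A: FOLLOW(A) ⊇ FOLLOW(S) ⊇ {$,b,c}; new: +{$,b,c}
  FOLLOW(S)={$,b,c}  FOLLOW(A)={$,b,c}  FOLLOW(B)={$,b}
[2]
  A→B B: FOLLOW(B) ⊇ FOLLOW(A) ⊇ {$,b,c}; new: +{c}
  FOLLOW(S)={$,b,c}  FOLLOW(A)={$,b,c}  FOLLOW(B)={$,b,c}
[3] (stable)
  FOLLOW(S)={$,b,c}  FOLLOW(A)={$,b,c}  FOLLOW(B)={$,b,c}

FOLLOW(S) = ["$", "b", "c"]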